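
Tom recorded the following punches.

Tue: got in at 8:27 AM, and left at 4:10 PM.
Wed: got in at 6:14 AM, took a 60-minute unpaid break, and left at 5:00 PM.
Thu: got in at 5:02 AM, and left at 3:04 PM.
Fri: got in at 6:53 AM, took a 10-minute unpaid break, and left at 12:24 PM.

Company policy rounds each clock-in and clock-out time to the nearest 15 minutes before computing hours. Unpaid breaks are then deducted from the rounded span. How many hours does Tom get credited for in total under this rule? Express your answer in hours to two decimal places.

Tue: in 8:27 AM→8:30 AM, out 4:10 PM→4:15 PM; 7 h 45 min
Wed: in 6:14 AM→6:15 AM, out 5:00 PM→5:00 PM; 10 h 45 min − 60 min = 9 h 45 min
Thu: in 5:02 AM→5:00 AM, out 3:04 PM→3:00 PM; 10 h 0 min
Fri: in 6:53 AM→7:00 AM, out 12:24 PM→12:30 PM; 5 h 30 min − 10 min = 5 h 20 min
Total credited: 32 h 50 min.

32.83 hours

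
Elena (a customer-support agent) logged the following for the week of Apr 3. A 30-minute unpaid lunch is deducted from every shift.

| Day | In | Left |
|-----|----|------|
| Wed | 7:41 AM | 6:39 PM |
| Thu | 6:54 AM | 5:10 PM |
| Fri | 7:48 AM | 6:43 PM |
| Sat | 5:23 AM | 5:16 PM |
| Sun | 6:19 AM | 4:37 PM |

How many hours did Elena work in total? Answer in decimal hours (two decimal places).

51.83 hours

Wed: 7:41 AM–6:39 PM = 10 h 58 min; less 30 min break → 10 h 28 min
Thu: 6:54 AM–5:10 PM = 10 h 16 min; less 30 min break → 9 h 46 min
Fri: 7:48 AM–6:43 PM = 10 h 55 min; less 30 min break → 10 h 25 min
Sat: 5:23 AM–5:16 PM = 11 h 53 min; less 30 min break → 11 h 23 min
Sun: 6:19 AM–4:37 PM = 10 h 18 min; less 30 min break → 9 h 48 min
Total: 10 h 28 min + 9 h 46 min + 10 h 25 min + 11 h 23 min + 9 h 48 min = 51 h 50 min.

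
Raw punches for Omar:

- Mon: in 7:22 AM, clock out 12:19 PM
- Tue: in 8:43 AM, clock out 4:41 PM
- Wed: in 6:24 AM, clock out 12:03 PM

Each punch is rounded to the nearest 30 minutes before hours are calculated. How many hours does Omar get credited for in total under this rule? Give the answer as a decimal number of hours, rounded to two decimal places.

18.50 hours

Mon: in 7:22 AM→7:30 AM, out 12:19 PM→12:30 PM; 5 h 0 min
Tue: in 8:43 AM→8:30 AM, out 4:41 PM→4:30 PM; 8 h 0 min
Wed: in 6:24 AM→6:30 AM, out 12:03 PM→12:00 PM; 5 h 30 min
Total credited: 18 h 30 min.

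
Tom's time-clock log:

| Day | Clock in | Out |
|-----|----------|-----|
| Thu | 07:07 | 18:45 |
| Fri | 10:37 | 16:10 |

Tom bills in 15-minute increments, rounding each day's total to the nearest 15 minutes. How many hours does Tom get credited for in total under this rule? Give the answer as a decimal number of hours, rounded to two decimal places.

17.25 hours

Thu: 07:07–18:45 = 11 h 38 min → rounds to 11 h 45 min
Fri: 10:37–16:10 = 5 h 33 min → rounds to 5 h 30 min
Total credited: 17 h 15 min.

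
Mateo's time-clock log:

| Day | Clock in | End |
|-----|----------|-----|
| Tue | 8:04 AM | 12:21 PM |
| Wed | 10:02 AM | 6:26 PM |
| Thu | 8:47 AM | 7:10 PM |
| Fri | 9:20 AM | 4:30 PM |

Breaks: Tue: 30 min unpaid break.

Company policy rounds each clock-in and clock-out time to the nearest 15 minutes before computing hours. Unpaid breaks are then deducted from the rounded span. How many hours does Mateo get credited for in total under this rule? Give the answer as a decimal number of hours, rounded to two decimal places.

Tue: in 8:04 AM→8:00 AM, out 12:21 PM→12:15 PM; 4 h 15 min − 30 min = 3 h 45 min
Wed: in 10:02 AM→10:00 AM, out 6:26 PM→6:30 PM; 8 h 30 min
Thu: in 8:47 AM→8:45 AM, out 7:10 PM→7:15 PM; 10 h 30 min
Fri: in 9:20 AM→9:15 AM, out 4:30 PM→4:30 PM; 7 h 15 min
Total credited: 30 h 0 min.

30.00 hours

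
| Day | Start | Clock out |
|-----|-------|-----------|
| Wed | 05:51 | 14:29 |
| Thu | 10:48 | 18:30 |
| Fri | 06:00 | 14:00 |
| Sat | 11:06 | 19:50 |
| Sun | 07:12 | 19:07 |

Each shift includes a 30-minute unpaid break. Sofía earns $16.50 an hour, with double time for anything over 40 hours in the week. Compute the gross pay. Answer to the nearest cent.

$741.95

Wed: 05:51–14:29 = 8 h 38 min; less 30 min break → 8 h 8 min
Thu: 10:48–18:30 = 7 h 42 min; less 30 min break → 7 h 12 min
Fri: 06:00–14:00 = 8 h 0 min; less 30 min break → 7 h 30 min
Sat: 11:06–19:50 = 8 h 44 min; less 30 min break → 8 h 14 min
Sun: 07:12–19:07 = 11 h 55 min; less 30 min break → 11 h 25 min
Total worked: 42 h 29 min = 2549 min.
Regular 40 h 0 min = 2400 min at $16.50/h; overtime 2 h 29 min = 149 min at $33.00/h.
Pay = (2400 × $16.50 + 149 × $33.00) ÷ 60 = $741.95.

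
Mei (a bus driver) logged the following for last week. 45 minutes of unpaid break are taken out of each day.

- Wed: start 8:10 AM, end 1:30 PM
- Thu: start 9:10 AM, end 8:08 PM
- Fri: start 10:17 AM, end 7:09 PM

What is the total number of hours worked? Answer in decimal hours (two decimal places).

Wed: 8:10 AM–1:30 PM = 5 h 20 min; less 45 min break → 4 h 35 min
Thu: 9:10 AM–8:08 PM = 10 h 58 min; less 45 min break → 10 h 13 min
Fri: 10:17 AM–7:09 PM = 8 h 52 min; less 45 min break → 8 h 7 min
Total: 4 h 35 min + 10 h 13 min + 8 h 7 min = 22 h 55 min.

22.92 hours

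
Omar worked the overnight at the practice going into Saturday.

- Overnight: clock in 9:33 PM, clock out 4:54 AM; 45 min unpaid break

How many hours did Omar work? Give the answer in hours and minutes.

Overnight: 9:33 PM → midnight = 2 h 27 min; midnight → 4:54 AM = 4 h 54 min; span 7 h 21 min; less 45 min break → 6 h 36 min

6 h 36 min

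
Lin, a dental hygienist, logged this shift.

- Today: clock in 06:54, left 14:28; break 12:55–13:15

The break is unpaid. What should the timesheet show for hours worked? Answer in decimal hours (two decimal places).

7.23 hours

Today: 06:54–14:28 = 7 h 34 min; less 20 min break → 7 h 14 min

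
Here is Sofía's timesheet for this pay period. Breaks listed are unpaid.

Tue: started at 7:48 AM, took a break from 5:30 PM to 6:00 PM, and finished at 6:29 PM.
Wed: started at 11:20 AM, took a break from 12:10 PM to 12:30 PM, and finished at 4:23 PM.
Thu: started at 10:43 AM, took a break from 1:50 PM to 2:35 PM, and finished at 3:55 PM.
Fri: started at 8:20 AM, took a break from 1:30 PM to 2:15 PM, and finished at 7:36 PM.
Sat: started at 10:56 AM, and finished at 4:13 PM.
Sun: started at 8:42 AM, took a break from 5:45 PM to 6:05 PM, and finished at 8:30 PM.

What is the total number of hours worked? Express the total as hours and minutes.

46 h 37 min

Tue: 7:48 AM–6:29 PM = 10 h 41 min; less 30 min break → 10 h 11 min
Wed: 11:20 AM–4:23 PM = 5 h 3 min; less 20 min break → 4 h 43 min
Thu: 10:43 AM–3:55 PM = 5 h 12 min; less 45 min break → 4 h 27 min
Fri: 8:20 AM–7:36 PM = 11 h 16 min; less 45 min break → 10 h 31 min
Sat: 10:56 AM–4:13 PM = 5 h 17 min
Sun: 8:42 AM–8:30 PM = 11 h 48 min; less 20 min break → 11 h 28 min
Total: 10 h 11 min + 4 h 43 min + 4 h 27 min + 10 h 31 min + 5 h 17 min + 11 h 28 min = 46 h 37 min.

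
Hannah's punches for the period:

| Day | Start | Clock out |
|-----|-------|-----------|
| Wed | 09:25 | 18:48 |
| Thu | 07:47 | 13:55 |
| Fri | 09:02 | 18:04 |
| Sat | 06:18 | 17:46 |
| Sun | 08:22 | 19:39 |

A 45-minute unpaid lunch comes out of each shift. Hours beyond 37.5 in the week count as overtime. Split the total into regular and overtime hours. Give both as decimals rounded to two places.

Regular 37.50 hours, overtime 6.05 hours

Wed: 09:25–18:48 = 9 h 23 min; less 45 min break → 8 h 38 min
Thu: 07:47–13:55 = 6 h 8 min; less 45 min break → 5 h 23 min
Fri: 09:02–18:04 = 9 h 2 min; less 45 min break → 8 h 17 min
Sat: 06:18–17:46 = 11 h 28 min; less 45 min break → 10 h 43 min
Sun: 08:22–19:39 = 11 h 17 min; less 45 min break → 10 h 32 min
Total worked: 43 h 33 min = 43.55 h.
Threshold 37.5 h → overtime 6 h 3 min, regular 37 h 30 min.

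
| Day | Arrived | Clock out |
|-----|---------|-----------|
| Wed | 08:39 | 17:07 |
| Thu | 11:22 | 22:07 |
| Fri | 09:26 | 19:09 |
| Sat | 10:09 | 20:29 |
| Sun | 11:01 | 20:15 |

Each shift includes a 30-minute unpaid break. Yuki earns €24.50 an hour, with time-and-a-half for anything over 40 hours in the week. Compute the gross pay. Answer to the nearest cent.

Wed: 08:39–17:07 = 8 h 28 min; less 30 min break → 7 h 58 min
Thu: 11:22–22:07 = 10 h 45 min; less 30 min break → 10 h 15 min
Fri: 09:26–19:09 = 9 h 43 min; less 30 min break → 9 h 13 min
Sat: 10:09–20:29 = 10 h 20 min; less 30 min break → 9 h 50 min
Sun: 11:01–20:15 = 9 h 14 min; less 30 min break → 8 h 44 min
Total worked: 46 h 0 min = 2760 min.
Regular 40 h 0 min = 2400 min at €24.50/h; overtime 6 h 0 min = 360 min at €36.75/h.
Pay = (2400 × €24.50 + 360 × €36.75) ÷ 60 = €1200.50.

€1200.50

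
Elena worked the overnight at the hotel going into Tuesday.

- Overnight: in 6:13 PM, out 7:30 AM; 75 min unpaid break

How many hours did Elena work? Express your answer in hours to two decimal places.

Overnight: 6:13 PM → midnight = 5 h 47 min; midnight → 7:30 AM = 7 h 30 min; span 13 h 17 min; less 75 min break → 12 h 2 min

12.03 hours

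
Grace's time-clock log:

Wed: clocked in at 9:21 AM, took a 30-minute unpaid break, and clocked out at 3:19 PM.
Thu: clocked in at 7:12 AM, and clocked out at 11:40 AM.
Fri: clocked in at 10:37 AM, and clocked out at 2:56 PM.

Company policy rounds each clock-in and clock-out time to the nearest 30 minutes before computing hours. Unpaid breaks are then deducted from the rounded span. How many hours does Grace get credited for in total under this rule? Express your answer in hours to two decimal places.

Wed: in 9:21 AM→9:30 AM, out 3:19 PM→3:30 PM; 6 h 0 min − 30 min = 5 h 30 min
Thu: in 7:12 AM→7:00 AM, out 11:40 AM→11:30 AM; 4 h 30 min
Fri: in 10:37 AM→10:30 AM, out 2:56 PM→3:00 PM; 4 h 30 min
Total credited: 14 h 30 min.

14.50 hours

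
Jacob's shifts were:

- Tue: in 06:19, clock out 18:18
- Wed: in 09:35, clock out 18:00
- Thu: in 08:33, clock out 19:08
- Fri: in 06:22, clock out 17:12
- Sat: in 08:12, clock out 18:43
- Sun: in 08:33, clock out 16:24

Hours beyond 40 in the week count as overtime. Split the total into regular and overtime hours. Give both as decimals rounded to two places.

Tue: 06:19–18:18 = 11 h 59 min
Wed: 09:35–18:00 = 8 h 25 min
Thu: 08:33–19:08 = 10 h 35 min
Fri: 06:22–17:12 = 10 h 50 min
Sat: 08:12–18:43 = 10 h 31 min
Sun: 08:33–16:24 = 7 h 51 min
Total worked: 60 h 11 min = 60.18 h.
Threshold 40 h → overtime 20 h 11 min, regular 40 h 0 min.

Regular 40.00 hours, overtime 20.18 hours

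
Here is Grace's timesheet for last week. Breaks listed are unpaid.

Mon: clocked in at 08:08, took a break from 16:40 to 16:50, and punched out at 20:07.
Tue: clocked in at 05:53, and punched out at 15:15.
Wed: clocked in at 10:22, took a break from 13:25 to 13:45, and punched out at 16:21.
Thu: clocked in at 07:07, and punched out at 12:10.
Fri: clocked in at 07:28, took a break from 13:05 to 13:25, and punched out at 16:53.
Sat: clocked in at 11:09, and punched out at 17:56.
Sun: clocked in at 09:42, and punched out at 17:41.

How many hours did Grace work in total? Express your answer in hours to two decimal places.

Mon: 08:08–20:07 = 11 h 59 min; less 10 min break → 11 h 49 min
Tue: 05:53–15:15 = 9 h 22 min
Wed: 10:22–16:21 = 5 h 59 min; less 20 min break → 5 h 39 min
Thu: 07:07–12:10 = 5 h 3 min
Fri: 07:28–16:53 = 9 h 25 min; less 20 min break → 9 h 5 min
Sat: 11:09–17:56 = 6 h 47 min
Sun: 09:42–17:41 = 7 h 59 min
Total: 11 h 49 min + 9 h 22 min + 5 h 39 min + 5 h 3 min + 9 h 5 min + 6 h 47 min + 7 h 59 min = 55 h 44 min.

55.73 hours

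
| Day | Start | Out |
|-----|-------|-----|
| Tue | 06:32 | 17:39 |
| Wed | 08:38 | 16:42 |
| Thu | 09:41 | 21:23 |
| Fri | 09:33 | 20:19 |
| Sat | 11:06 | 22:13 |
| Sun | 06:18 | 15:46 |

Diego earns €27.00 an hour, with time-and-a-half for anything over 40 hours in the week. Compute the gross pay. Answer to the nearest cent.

Tue: 06:32–17:39 = 11 h 7 min
Wed: 08:38–16:42 = 8 h 4 min
Thu: 09:41–21:23 = 11 h 42 min
Fri: 09:33–20:19 = 10 h 46 min
Sat: 11:06–22:13 = 11 h 7 min
Sun: 06:18–15:46 = 9 h 28 min
Total worked: 62 h 14 min = 3734 min.
Regular 40 h 0 min = 2400 min at €27.00/h; overtime 22 h 14 min = 1334 min at €40.50/h.
Pay = (2400 × €27.00 + 1334 × €40.50) ÷ 60 = €1980.45.

€1980.45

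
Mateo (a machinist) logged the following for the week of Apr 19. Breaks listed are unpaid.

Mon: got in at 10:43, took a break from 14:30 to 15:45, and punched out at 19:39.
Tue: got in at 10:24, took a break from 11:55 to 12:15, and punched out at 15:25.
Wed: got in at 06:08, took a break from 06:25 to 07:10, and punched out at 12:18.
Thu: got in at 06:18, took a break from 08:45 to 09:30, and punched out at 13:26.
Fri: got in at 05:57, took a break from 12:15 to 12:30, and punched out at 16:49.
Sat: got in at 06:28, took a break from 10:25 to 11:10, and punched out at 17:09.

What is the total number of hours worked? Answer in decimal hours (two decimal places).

Mon: 10:43–19:39 = 8 h 56 min; less 75 min break → 7 h 41 min
Tue: 10:24–15:25 = 5 h 1 min; less 20 min break → 4 h 41 min
Wed: 06:08–12:18 = 6 h 10 min; less 45 min break → 5 h 25 min
Thu: 06:18–13:26 = 7 h 8 min; less 45 min break → 6 h 23 min
Fri: 05:57–16:49 = 10 h 52 min; less 15 min break → 10 h 37 min
Sat: 06:28–17:09 = 10 h 41 min; less 45 min break → 9 h 56 min
Total: 7 h 41 min + 4 h 41 min + 5 h 25 min + 6 h 23 min + 10 h 37 min + 9 h 56 min = 44 h 43 min.

44.72 hours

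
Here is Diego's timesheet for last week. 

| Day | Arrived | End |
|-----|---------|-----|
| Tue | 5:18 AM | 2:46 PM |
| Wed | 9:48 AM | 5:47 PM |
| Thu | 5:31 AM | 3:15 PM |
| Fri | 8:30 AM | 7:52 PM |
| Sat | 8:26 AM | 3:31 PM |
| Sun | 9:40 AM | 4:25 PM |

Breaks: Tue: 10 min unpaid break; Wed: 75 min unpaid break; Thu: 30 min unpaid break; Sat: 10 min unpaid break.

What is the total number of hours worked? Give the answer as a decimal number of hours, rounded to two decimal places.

50.30 hours

Tue: 5:18 AM–2:46 PM = 9 h 28 min; less 10 min break → 9 h 18 min
Wed: 9:48 AM–5:47 PM = 7 h 59 min; less 75 min break → 6 h 44 min
Thu: 5:31 AM–3:15 PM = 9 h 44 min; less 30 min break → 9 h 14 min
Fri: 8:30 AM–7:52 PM = 11 h 22 min
Sat: 8:26 AM–3:31 PM = 7 h 5 min; less 10 min break → 6 h 55 min
Sun: 9:40 AM–4:25 PM = 6 h 45 min
Total: 9 h 18 min + 6 h 44 min + 9 h 14 min + 11 h 22 min + 6 h 55 min + 6 h 45 min = 50 h 18 min.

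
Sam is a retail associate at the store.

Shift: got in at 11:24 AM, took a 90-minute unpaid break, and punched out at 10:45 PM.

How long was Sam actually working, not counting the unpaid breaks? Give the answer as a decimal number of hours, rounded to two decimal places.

Shift: 11:24 AM–10:45 PM = 11 h 21 min; less 90 min break → 9 h 51 min

9.85 hours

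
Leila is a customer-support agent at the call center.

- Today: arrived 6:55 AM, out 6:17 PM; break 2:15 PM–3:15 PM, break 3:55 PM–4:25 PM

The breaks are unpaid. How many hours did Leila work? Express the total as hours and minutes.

Today: 6:55 AM–6:17 PM = 11 h 22 min; less 90 min break → 9 h 52 min

9 h 52 min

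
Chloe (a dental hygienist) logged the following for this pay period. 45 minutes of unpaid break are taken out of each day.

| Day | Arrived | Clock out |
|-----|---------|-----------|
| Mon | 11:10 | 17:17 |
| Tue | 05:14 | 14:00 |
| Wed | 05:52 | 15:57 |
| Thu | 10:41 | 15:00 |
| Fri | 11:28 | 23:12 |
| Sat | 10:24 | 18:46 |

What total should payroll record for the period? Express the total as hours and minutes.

Mon: 11:10–17:17 = 6 h 7 min; less 45 min break → 5 h 22 min
Tue: 05:14–14:00 = 8 h 46 min; less 45 min break → 8 h 1 min
Wed: 05:52–15:57 = 10 h 5 min; less 45 min break → 9 h 20 min
Thu: 10:41–15:00 = 4 h 19 min; less 45 min break → 3 h 34 min
Fri: 11:28–23:12 = 11 h 44 min; less 45 min break → 10 h 59 min
Sat: 10:24–18:46 = 8 h 22 min; less 45 min break → 7 h 37 min
Total: 5 h 22 min + 8 h 1 min + 9 h 20 min + 3 h 34 min + 10 h 59 min + 7 h 37 min = 44 h 53 min.

44 h 53 min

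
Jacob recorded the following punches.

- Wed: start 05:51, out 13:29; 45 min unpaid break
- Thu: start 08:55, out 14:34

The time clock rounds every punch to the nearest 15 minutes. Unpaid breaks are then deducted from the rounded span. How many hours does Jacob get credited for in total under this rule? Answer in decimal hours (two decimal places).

Wed: in 05:51→05:45, out 13:29→13:30; 7 h 45 min − 45 min = 7 h 0 min
Thu: in 08:55→09:00, out 14:34→14:30; 5 h 30 min
Total credited: 12 h 30 min.

12.50 hours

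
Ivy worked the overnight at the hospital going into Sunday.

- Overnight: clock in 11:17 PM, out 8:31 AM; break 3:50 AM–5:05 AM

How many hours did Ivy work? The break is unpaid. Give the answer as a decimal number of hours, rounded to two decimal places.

7.98 hours

Overnight: 11:17 PM → midnight = 0 h 43 min; midnight → 8:31 AM = 8 h 31 min; span 9 h 14 min; less 75 min break → 7 h 59 min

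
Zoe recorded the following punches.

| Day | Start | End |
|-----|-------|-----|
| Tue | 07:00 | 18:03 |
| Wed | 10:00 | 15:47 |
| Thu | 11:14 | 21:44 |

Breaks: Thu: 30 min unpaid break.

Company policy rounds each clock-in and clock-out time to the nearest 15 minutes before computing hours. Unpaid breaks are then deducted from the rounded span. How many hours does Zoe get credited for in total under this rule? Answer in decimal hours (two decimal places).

Tue: in 07:00→07:00, out 18:03→18:00; 11 h 0 min
Wed: in 10:00→10:00, out 15:47→15:45; 5 h 45 min
Thu: in 11:14→11:15, out 21:44→21:45; 10 h 30 min − 30 min = 10 h 0 min
Total credited: 26 h 45 min.

26.75 hours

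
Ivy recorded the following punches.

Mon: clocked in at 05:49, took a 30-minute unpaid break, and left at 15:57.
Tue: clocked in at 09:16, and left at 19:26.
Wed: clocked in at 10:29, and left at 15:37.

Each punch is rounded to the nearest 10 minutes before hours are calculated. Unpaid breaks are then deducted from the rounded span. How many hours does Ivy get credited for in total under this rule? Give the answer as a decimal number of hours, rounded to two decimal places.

Mon: in 05:49→05:50, out 15:57→16:00; 10 h 10 min − 30 min = 9 h 40 min
Tue: in 09:16→09:20, out 19:26→19:30; 10 h 10 min
Wed: in 10:29→10:30, out 15:37→15:40; 5 h 10 min
Total credited: 25 h 0 min.

25.00 hours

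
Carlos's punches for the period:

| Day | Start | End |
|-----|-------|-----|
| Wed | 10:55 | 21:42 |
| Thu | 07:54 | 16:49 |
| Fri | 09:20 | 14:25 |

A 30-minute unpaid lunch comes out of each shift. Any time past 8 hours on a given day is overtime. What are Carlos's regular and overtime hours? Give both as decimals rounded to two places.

Wed: 10:55–21:42 = 10 h 47 min; less 30 min break → 10 h 17 min
Thu: 07:54–16:49 = 8 h 55 min; less 30 min break → 8 h 25 min
Fri: 09:20–14:25 = 5 h 5 min; less 30 min break → 4 h 35 min
Wed reg 8 h 0 min / OT 2 h 17 min; Thu reg 8 h 0 min / OT 0 h 25 min; Fri reg 4 h 35 min / OT 0 h 0 min.
Totals: regular 20 h 35 min, overtime 2 h 42 min.

Regular 20.58 hours, overtime 2.70 hours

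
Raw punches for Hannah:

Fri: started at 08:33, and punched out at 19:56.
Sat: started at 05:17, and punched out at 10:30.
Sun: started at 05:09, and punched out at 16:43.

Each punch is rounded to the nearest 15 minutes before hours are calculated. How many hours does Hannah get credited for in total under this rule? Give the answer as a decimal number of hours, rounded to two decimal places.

28.25 hours

Fri: in 08:33→08:30, out 19:56→20:00; 11 h 30 min
Sat: in 05:17→05:15, out 10:30→10:30; 5 h 15 min
Sun: in 05:09→05:15, out 16:43→16:45; 11 h 30 min
Total credited: 28 h 15 min.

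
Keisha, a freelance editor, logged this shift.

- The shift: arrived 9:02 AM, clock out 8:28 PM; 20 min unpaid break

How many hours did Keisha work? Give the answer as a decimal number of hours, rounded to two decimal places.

The shift: 9:02 AM–8:28 PM = 11 h 26 min; less 20 min break → 11 h 6 min

11.10 hours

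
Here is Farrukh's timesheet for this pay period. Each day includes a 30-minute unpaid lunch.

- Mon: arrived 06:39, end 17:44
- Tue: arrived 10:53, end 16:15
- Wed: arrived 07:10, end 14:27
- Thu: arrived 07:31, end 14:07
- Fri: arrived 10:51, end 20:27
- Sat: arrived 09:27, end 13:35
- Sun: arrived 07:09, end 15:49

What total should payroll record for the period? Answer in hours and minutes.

49 h 14 min

Mon: 06:39–17:44 = 11 h 5 min; less 30 min break → 10 h 35 min
Tue: 10:53–16:15 = 5 h 22 min; less 30 min break → 4 h 52 min
Wed: 07:10–14:27 = 7 h 17 min; less 30 min break → 6 h 47 min
Thu: 07:31–14:07 = 6 h 36 min; less 30 min break → 6 h 6 min
Fri: 10:51–20:27 = 9 h 36 min; less 30 min break → 9 h 6 min
Sat: 09:27–13:35 = 4 h 8 min; less 30 min break → 3 h 38 min
Sun: 07:09–15:49 = 8 h 40 min; less 30 min break → 8 h 10 min
Total: 10 h 35 min + 4 h 52 min + 6 h 47 min + 6 h 6 min + 9 h 6 min + 3 h 38 min + 8 h 10 min = 49 h 14 min.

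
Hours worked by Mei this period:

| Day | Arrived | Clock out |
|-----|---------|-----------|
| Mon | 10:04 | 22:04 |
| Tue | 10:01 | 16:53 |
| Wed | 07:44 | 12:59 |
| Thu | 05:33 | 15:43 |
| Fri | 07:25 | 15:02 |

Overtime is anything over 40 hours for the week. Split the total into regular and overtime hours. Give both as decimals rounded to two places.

Mon: 10:04–22:04 = 12 h 0 min
Tue: 10:01–16:53 = 6 h 52 min
Wed: 07:44–12:59 = 5 h 15 min
Thu: 05:33–15:43 = 10 h 10 min
Fri: 07:25–15:02 = 7 h 37 min
Total worked: 41 h 54 min = 41.90 h.
Threshold 40 h → overtime 1 h 54 min, regular 40 h 0 min.

Regular 40.00 hours, overtime 1.90 hours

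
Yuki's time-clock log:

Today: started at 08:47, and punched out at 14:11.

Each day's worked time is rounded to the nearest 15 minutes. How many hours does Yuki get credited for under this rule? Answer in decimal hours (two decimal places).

Today: 08:47–14:11 = 5 h 24 min → rounds to 5 h 30 min

5.50 hours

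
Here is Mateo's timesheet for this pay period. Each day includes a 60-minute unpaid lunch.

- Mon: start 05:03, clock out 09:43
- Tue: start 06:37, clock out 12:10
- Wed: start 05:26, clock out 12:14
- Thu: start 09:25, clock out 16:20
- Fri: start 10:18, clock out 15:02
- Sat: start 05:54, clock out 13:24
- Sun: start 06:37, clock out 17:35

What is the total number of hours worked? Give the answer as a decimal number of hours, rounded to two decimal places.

40.13 hours

Mon: 05:03–09:43 = 4 h 40 min; less 60 min break → 3 h 40 min
Tue: 06:37–12:10 = 5 h 33 min; less 60 min break → 4 h 33 min
Wed: 05:26–12:14 = 6 h 48 min; less 60 min break → 5 h 48 min
Thu: 09:25–16:20 = 6 h 55 min; less 60 min break → 5 h 55 min
Fri: 10:18–15:02 = 4 h 44 min; less 60 min break → 3 h 44 min
Sat: 05:54–13:24 = 7 h 30 min; less 60 min break → 6 h 30 min
Sun: 06:37–17:35 = 10 h 58 min; less 60 min break → 9 h 58 min
Total: 3 h 40 min + 4 h 33 min + 5 h 48 min + 5 h 55 min + 3 h 44 min + 6 h 30 min + 9 h 58 min = 40 h 8 min.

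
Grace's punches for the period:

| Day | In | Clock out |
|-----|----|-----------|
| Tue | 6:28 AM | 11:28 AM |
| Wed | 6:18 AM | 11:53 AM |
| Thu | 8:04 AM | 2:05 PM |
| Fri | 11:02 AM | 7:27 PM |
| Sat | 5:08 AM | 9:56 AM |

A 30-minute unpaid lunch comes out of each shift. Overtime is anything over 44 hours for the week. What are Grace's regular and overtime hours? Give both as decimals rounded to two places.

Regular 27.32 hours, overtime 0.00 hours

Tue: 6:28 AM–11:28 AM = 5 h 0 min; less 30 min break → 4 h 30 min
Wed: 6:18 AM–11:53 AM = 5 h 35 min; less 30 min break → 5 h 5 min
Thu: 8:04 AM–2:05 PM = 6 h 1 min; less 30 min break → 5 h 31 min
Fri: 11:02 AM–7:27 PM = 8 h 25 min; less 30 min break → 7 h 55 min
Sat: 5:08 AM–9:56 AM = 4 h 48 min; less 30 min break → 4 h 18 min
Total worked: 27 h 19 min = 27.32 h.
Threshold 44 h → overtime 0 h 0 min, regular 27 h 19 min.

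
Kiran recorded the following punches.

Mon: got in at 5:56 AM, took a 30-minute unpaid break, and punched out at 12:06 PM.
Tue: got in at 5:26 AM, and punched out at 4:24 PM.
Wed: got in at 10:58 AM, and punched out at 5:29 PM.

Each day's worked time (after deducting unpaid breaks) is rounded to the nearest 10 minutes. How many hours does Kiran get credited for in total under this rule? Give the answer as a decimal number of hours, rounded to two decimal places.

23.17 hours

Mon: 5:56 AM–12:06 PM = 6 h 10 min − 30 min = 5 h 40 min → rounds to 5 h 40 min
Tue: 5:26 AM–4:24 PM = 10 h 58 min → rounds to 11 h 0 min
Wed: 10:58 AM–5:29 PM = 6 h 31 min → rounds to 6 h 30 min
Total credited: 23 h 10 min.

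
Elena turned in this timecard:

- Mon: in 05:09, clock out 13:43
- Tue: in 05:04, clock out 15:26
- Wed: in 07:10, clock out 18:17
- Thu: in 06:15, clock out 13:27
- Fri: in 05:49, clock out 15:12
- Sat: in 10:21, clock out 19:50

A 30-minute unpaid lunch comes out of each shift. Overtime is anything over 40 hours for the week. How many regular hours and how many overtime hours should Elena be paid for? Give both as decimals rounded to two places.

Regular 40.00 hours, overtime 13.12 hours

Mon: 05:09–13:43 = 8 h 34 min; less 30 min break → 8 h 4 min
Tue: 05:04–15:26 = 10 h 22 min; less 30 min break → 9 h 52 min
Wed: 07:10–18:17 = 11 h 7 min; less 30 min break → 10 h 37 min
Thu: 06:15–13:27 = 7 h 12 min; less 30 min break → 6 h 42 min
Fri: 05:49–15:12 = 9 h 23 min; less 30 min break → 8 h 53 min
Sat: 10:21–19:50 = 9 h 29 min; less 30 min break → 8 h 59 min
Total worked: 53 h 7 min = 53.12 h.
Threshold 40 h → overtime 13 h 7 min, regular 40 h 0 min.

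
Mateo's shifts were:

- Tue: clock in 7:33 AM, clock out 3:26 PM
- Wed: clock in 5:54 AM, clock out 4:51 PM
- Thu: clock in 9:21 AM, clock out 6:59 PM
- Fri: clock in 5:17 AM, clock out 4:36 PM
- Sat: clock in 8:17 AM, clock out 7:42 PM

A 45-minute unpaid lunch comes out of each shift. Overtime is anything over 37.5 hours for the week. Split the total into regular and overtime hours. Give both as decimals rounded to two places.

Regular 37.50 hours, overtime 9.95 hours

Tue: 7:33 AM–3:26 PM = 7 h 53 min; less 45 min break → 7 h 8 min
Wed: 5:54 AM–4:51 PM = 10 h 57 min; less 45 min break → 10 h 12 min
Thu: 9:21 AM–6:59 PM = 9 h 38 min; less 45 min break → 8 h 53 min
Fri: 5:17 AM–4:36 PM = 11 h 19 min; less 45 min break → 10 h 34 min
Sat: 8:17 AM–7:42 PM = 11 h 25 min; less 45 min break → 10 h 40 min
Total worked: 47 h 27 min = 47.45 h.
Threshold 37.5 h → overtime 9 h 57 min, regular 37 h 30 min.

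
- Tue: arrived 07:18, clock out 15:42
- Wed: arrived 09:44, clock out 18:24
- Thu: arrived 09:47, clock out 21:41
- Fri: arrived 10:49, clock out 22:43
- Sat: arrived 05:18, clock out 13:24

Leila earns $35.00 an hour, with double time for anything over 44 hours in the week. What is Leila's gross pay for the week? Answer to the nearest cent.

$1887.67

Tue: 07:18–15:42 = 8 h 24 min
Wed: 09:44–18:24 = 8 h 40 min
Thu: 09:47–21:41 = 11 h 54 min
Fri: 10:49–22:43 = 11 h 54 min
Sat: 05:18–13:24 = 8 h 6 min
Total worked: 48 h 58 min = 2938 min.
Regular 44 h 0 min = 2640 min at $35.00/h; overtime 4 h 58 min = 298 min at $70.00/h.
Pay = (2640 × $35.00 + 298 × $70.00) ÷ 60 = $1887.67.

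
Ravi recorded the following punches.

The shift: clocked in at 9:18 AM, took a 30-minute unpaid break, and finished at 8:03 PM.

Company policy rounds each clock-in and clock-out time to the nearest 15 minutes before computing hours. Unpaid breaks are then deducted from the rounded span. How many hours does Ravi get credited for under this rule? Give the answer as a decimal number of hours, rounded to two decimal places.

10.25 hours

The shift: in 9:18 AM→9:15 AM, out 8:03 PM→8:00 PM; 10 h 45 min − 30 min = 10 h 15 min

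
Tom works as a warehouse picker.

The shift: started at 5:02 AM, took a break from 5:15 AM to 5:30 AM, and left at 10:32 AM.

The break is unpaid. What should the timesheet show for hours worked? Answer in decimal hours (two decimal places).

5.25 hours

The shift: 5:02 AM–10:32 AM = 5 h 30 min; less 15 min break → 5 h 15 min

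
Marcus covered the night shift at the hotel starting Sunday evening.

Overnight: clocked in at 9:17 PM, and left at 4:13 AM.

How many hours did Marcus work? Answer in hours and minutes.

6 h 56 min

Overnight: 9:17 PM → midnight = 2 h 43 min; midnight → 4:13 AM = 4 h 13 min; span 6 h 56 min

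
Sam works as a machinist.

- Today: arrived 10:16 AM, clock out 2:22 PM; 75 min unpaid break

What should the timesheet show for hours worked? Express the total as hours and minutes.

Today: 10:16 AM–2:22 PM = 4 h 6 min; less 75 min break → 2 h 51 min

2 h 51 min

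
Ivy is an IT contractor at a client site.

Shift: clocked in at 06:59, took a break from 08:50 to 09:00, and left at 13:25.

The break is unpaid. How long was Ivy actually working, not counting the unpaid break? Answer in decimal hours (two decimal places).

6.27 hours

Shift: 06:59–13:25 = 6 h 26 min; less 10 min break → 6 h 16 min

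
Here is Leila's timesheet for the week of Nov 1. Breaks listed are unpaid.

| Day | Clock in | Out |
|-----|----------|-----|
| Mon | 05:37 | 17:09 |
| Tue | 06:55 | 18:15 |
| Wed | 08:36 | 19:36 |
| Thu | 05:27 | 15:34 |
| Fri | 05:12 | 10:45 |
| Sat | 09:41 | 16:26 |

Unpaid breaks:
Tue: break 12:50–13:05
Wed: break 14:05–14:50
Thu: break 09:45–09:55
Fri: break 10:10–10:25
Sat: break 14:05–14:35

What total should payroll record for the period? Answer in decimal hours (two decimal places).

54.37 hours

Mon: 05:37–17:09 = 11 h 32 min
Tue: 06:55–18:15 = 11 h 20 min; less 15 min break → 11 h 5 min
Wed: 08:36–19:36 = 11 h 0 min; less 45 min break → 10 h 15 min
Thu: 05:27–15:34 = 10 h 7 min; less 10 min break → 9 h 57 min
Fri: 05:12–10:45 = 5 h 33 min; less 15 min break → 5 h 18 min
Sat: 09:41–16:26 = 6 h 45 min; less 30 min break → 6 h 15 min
Total: 11 h 32 min + 11 h 5 min + 10 h 15 min + 9 h 57 min + 5 h 18 min + 6 h 15 min = 54 h 22 min.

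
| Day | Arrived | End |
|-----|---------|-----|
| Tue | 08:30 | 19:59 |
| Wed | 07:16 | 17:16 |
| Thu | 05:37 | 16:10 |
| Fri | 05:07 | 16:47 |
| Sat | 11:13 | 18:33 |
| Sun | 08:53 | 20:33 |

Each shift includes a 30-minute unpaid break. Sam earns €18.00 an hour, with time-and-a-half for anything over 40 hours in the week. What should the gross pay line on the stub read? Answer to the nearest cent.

Tue: 08:30–19:59 = 11 h 29 min; less 30 min break → 10 h 59 min
Wed: 07:16–17:16 = 10 h 0 min; less 30 min break → 9 h 30 min
Thu: 05:37–16:10 = 10 h 33 min; less 30 min break → 10 h 3 min
Fri: 05:07–16:47 = 11 h 40 min; less 30 min break → 11 h 10 min
Sat: 11:13–18:33 = 7 h 20 min; less 30 min break → 6 h 50 min
Sun: 08:53–20:33 = 11 h 40 min; less 30 min break → 11 h 10 min
Total worked: 59 h 42 min = 3582 min.
Regular 40 h 0 min = 2400 min at €18.00/h; overtime 19 h 42 min = 1182 min at €27.00/h.
Pay = (2400 × €18.00 + 1182 × €27.00) ÷ 60 = €1251.90.

€1251.90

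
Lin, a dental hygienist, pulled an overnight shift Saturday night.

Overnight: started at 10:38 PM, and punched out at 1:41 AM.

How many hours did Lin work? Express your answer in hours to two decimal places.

Overnight: 10:38 PM → midnight = 1 h 22 min; midnight → 1:41 AM = 1 h 41 min; span 3 h 3 min

3.05 hours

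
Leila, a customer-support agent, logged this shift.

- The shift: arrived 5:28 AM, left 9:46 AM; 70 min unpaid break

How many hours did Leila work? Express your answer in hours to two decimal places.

The shift: 5:28 AM–9:46 AM = 4 h 18 min; less 70 min break → 3 h 8 min

3.13 hours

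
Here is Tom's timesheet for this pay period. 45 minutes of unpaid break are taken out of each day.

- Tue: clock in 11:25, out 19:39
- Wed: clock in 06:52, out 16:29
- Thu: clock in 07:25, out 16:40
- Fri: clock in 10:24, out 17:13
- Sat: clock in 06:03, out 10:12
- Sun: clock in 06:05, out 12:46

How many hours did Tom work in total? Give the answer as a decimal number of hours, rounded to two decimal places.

40.25 hours

Tue: 11:25–19:39 = 8 h 14 min; less 45 min break → 7 h 29 min
Wed: 06:52–16:29 = 9 h 37 min; less 45 min break → 8 h 52 min
Thu: 07:25–16:40 = 9 h 15 min; less 45 min break → 8 h 30 min
Fri: 10:24–17:13 = 6 h 49 min; less 45 min break → 6 h 4 min
Sat: 06:03–10:12 = 4 h 9 min; less 45 min break → 3 h 24 min
Sun: 06:05–12:46 = 6 h 41 min; less 45 min break → 5 h 56 min
Total: 7 h 29 min + 8 h 52 min + 8 h 30 min + 6 h 4 min + 3 h 24 min + 5 h 56 min = 40 h 15 min.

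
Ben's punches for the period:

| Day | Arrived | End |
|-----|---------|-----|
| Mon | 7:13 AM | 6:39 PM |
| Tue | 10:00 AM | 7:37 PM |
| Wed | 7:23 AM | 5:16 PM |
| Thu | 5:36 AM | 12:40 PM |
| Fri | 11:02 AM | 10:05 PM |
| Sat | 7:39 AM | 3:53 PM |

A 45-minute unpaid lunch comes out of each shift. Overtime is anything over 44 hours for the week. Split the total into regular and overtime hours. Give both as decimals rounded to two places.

Regular 44.00 hours, overtime 8.78 hours

Mon: 7:13 AM–6:39 PM = 11 h 26 min; less 45 min break → 10 h 41 min
Tue: 10:00 AM–7:37 PM = 9 h 37 min; less 45 min break → 8 h 52 min
Wed: 7:23 AM–5:16 PM = 9 h 53 min; less 45 min break → 9 h 8 min
Thu: 5:36 AM–12:40 PM = 7 h 4 min; less 45 min break → 6 h 19 min
Fri: 11:02 AM–10:05 PM = 11 h 3 min; less 45 min break → 10 h 18 min
Sat: 7:39 AM–3:53 PM = 8 h 14 min; less 45 min break → 7 h 29 min
Total worked: 52 h 47 min = 52.78 h.
Threshold 44 h → overtime 8 h 47 min, regular 44 h 0 min.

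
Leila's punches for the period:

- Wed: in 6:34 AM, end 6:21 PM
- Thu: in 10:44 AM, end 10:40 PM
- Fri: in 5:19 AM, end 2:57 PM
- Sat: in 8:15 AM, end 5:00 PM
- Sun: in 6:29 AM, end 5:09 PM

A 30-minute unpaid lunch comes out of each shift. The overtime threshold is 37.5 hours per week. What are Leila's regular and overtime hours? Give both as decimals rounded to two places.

Wed: 6:34 AM–6:21 PM = 11 h 47 min; less 30 min break → 11 h 17 min
Thu: 10:44 AM–10:40 PM = 11 h 56 min; less 30 min break → 11 h 26 min
Fri: 5:19 AM–2:57 PM = 9 h 38 min; less 30 min break → 9 h 8 min
Sat: 8:15 AM–5:00 PM = 8 h 45 min; less 30 min break → 8 h 15 min
Sun: 6:29 AM–5:09 PM = 10 h 40 min; less 30 min break → 10 h 10 min
Total worked: 50 h 16 min = 50.27 h.
Threshold 37.5 h → overtime 12 h 46 min, regular 37 h 30 min.

Regular 37.50 hours, overtime 12.77 hours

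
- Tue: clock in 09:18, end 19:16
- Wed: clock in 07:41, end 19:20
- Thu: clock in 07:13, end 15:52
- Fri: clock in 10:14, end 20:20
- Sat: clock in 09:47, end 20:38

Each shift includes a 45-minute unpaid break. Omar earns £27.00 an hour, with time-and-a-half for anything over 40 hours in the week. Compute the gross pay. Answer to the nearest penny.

Tue: 09:18–19:16 = 9 h 58 min; less 45 min break → 9 h 13 min
Wed: 07:41–19:20 = 11 h 39 min; less 45 min break → 10 h 54 min
Thu: 07:13–15:52 = 8 h 39 min; less 45 min break → 7 h 54 min
Fri: 10:14–20:20 = 10 h 6 min; less 45 min break → 9 h 21 min
Sat: 09:47–20:38 = 10 h 51 min; less 45 min break → 10 h 6 min
Total worked: 47 h 28 min = 2848 min.
Regular 40 h 0 min = 2400 min at £27.00/h; overtime 7 h 28 min = 448 min at £40.50/h.
Pay = (2400 × £27.00 + 448 × £40.50) ÷ 60 = £1382.40.

£1382.40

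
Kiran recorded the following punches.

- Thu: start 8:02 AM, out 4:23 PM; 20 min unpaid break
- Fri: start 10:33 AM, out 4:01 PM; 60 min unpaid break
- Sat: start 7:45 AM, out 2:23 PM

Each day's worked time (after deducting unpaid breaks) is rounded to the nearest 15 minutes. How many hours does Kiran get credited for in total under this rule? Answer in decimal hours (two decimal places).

19.25 hours

Thu: 8:02 AM–4:23 PM = 8 h 21 min − 20 min = 8 h 1 min → rounds to 8 h 0 min
Fri: 10:33 AM–4:01 PM = 5 h 28 min − 60 min = 4 h 28 min → rounds to 4 h 30 min
Sat: 7:45 AM–2:23 PM = 6 h 38 min → rounds to 6 h 45 min
Total credited: 19 h 15 min.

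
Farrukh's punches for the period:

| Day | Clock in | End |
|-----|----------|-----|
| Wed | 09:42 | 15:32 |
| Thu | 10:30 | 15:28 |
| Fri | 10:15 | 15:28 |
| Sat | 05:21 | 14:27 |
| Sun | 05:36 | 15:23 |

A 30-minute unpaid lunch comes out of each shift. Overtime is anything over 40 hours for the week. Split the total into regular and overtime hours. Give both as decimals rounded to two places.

Wed: 09:42–15:32 = 5 h 50 min; less 30 min break → 5 h 20 min
Thu: 10:30–15:28 = 4 h 58 min; less 30 min break → 4 h 28 min
Fri: 10:15–15:28 = 5 h 13 min; less 30 min break → 4 h 43 min
Sat: 05:21–14:27 = 9 h 6 min; less 30 min break → 8 h 36 min
Sun: 05:36–15:23 = 9 h 47 min; less 30 min break → 9 h 17 min
Total worked: 32 h 24 min = 32.40 h.
Threshold 40 h → overtime 0 h 0 min, regular 32 h 24 min.

Regular 32.40 hours, overtime 0.00 hours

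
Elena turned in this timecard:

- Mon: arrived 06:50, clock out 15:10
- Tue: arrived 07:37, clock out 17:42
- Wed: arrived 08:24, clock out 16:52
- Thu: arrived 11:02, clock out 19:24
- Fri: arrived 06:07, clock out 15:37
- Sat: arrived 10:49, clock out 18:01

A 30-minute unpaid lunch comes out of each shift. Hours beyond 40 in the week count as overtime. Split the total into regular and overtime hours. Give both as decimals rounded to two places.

Mon: 06:50–15:10 = 8 h 20 min; less 30 min break → 7 h 50 min
Tue: 07:37–17:42 = 10 h 5 min; less 30 min break → 9 h 35 min
Wed: 08:24–16:52 = 8 h 28 min; less 30 min break → 7 h 58 min
Thu: 11:02–19:24 = 8 h 22 min; less 30 min break → 7 h 52 min
Fri: 06:07–15:37 = 9 h 30 min; less 30 min break → 9 h 0 min
Sat: 10:49–18:01 = 7 h 12 min; less 30 min break → 6 h 42 min
Total worked: 48 h 57 min = 48.95 h.
Threshold 40 h → overtime 8 h 57 min, regular 40 h 0 min.

Regular 40.00 hours, overtime 8.95 hours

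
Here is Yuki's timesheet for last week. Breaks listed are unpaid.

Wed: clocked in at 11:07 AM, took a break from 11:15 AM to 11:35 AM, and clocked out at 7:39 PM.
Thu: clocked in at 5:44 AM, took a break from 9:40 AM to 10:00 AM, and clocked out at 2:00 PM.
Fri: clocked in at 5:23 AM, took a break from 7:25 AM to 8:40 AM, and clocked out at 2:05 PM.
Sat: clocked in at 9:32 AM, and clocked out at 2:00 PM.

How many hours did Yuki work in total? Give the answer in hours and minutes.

28 h 3 min

Wed: 11:07 AM–7:39 PM = 8 h 32 min; less 20 min break → 8 h 12 min
Thu: 5:44 AM–2:00 PM = 8 h 16 min; less 20 min break → 7 h 56 min
Fri: 5:23 AM–2:05 PM = 8 h 42 min; less 75 min break → 7 h 27 min
Sat: 9:32 AM–2:00 PM = 4 h 28 min
Total: 8 h 12 min + 7 h 56 min + 7 h 27 min + 4 h 28 min = 28 h 3 min.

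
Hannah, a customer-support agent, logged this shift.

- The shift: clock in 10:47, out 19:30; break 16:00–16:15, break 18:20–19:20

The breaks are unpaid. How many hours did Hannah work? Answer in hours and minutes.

The shift: 10:47–19:30 = 8 h 43 min; less 75 min break → 7 h 28 min

7 h 28 min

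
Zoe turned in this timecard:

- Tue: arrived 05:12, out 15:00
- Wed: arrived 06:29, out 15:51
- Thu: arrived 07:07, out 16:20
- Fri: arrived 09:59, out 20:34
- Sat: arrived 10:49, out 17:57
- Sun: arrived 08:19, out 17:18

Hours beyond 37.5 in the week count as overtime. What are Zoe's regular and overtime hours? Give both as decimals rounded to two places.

Regular 37.50 hours, overtime 17.58 hours

Tue: 05:12–15:00 = 9 h 48 min
Wed: 06:29–15:51 = 9 h 22 min
Thu: 07:07–16:20 = 9 h 13 min
Fri: 09:59–20:34 = 10 h 35 min
Sat: 10:49–17:57 = 7 h 8 min
Sun: 08:19–17:18 = 8 h 59 min
Total worked: 55 h 5 min = 55.08 h.
Threshold 37.5 h → overtime 17 h 35 min, regular 37 h 30 min.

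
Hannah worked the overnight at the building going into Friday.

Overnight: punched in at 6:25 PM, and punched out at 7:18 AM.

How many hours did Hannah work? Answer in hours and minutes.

12 h 53 min

Overnight: 6:25 PM → midnight = 5 h 35 min; midnight → 7:18 AM = 7 h 18 min; span 12 h 53 min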